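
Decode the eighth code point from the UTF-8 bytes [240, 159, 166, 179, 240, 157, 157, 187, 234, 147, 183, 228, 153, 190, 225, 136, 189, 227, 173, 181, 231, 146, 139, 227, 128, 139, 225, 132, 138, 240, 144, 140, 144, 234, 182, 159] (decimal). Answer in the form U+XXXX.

Offset 0: leading byte 0xF0 = 11110000 → 4-byte char #1 = F0 9F A6 B3.
Offset 4: leading byte 0xF0 = 11110000 → 4-byte char #2 = F0 9D 9D BB.
Offset 8: leading byte 0xEA = 11101010 → 3-byte char #3 = EA 93 B7.
Offset 11: leading byte 0xE4 = 11100100 → 3-byte char #4 = E4 99 BE.
Offset 14: leading byte 0xE1 = 11100001 → 3-byte char #5 = E1 88 BD.
Offset 17: leading byte 0xE3 = 11100011 → 3-byte char #6 = E3 AD B5.
Offset 20: leading byte 0xE7 = 11100111 → 3-byte char #7 = E7 92 8B.
Offset 23: leading byte 0xE3 = 11100011 → 3-byte char #8 = E3 80 8B.
Leading byte 0xE3 = 11100011 matches 1110xxxx → 3-byte sequence.
Byte 1: 0xE3 = 11100011, payload 0011 (4 bits).
Byte 2: 0x80 = 10000000 (10xxxxxx ✓), payload 000000.
Byte 3: 0x8B = 10001011 (10xxxxxx ✓), payload 001011.
Concatenate: 0011000000001011 = 0x300B (16 bits → U+300B).

U+300B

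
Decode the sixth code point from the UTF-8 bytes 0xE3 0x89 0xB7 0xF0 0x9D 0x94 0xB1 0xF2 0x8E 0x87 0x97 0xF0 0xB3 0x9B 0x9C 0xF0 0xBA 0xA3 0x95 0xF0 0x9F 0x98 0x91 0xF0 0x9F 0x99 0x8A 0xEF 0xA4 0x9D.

Offset 0: leading byte 0xE3 = 11100011 → 3-byte char #1 = E3 89 B7.
Offset 3: leading byte 0xF0 = 11110000 → 4-byte char #2 = F0 9D 94 B1.
Offset 7: leading byte 0xF2 = 11110010 → 4-byte char #3 = F2 8E 87 97.
Offset 11: leading byte 0xF0 = 11110000 → 4-byte char #4 = F0 B3 9B 9C.
Offset 15: leading byte 0xF0 = 11110000 → 4-byte char #5 = F0 BA A3 95.
Offset 19: leading byte 0xF0 = 11110000 → 4-byte char #6 = F0 9F 98 91.
Leading byte 0xF0 = 11110000 matches 11110xxx → 4-byte sequence.
Byte 1: 0xF0 = 11110000, payload 000 (3 bits).
Byte 2: 0x9F = 10011111 (10xxxxxx ✓), payload 011111.
Byte 3: 0x98 = 10011000 (10xxxxxx ✓), payload 011000.
Byte 4: 0x91 = 10010001 (10xxxxxx ✓), payload 010001.
Concatenate: 000011111011000010001 = 0x1F611 (21 bits → U+1F611).

U+1F611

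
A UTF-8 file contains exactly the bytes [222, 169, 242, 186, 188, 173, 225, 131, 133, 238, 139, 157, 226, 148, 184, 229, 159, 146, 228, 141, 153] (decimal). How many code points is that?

7

Byte at offset 0: 0xDE = 11011110 → 2-byte char (#1). Advance 2.
Byte at offset 2: 0xF2 = 11110010 → 4-byte char (#2). Advance 4.
Byte at offset 6: 0xE1 = 11100001 → 3-byte char (#3). Advance 3.
Byte at offset 9: 0xEE = 11101110 → 3-byte char (#4). Advance 3.
Byte at offset 12: 0xE2 = 11100010 → 3-byte char (#5). Advance 3.
Byte at offset 15: 0xE5 = 11100101 → 3-byte char (#6). Advance 3.
Byte at offset 18: 0xE4 = 11100100 → 3-byte char (#7). Advance 3.
Reached end at offset 21 after 7 code points.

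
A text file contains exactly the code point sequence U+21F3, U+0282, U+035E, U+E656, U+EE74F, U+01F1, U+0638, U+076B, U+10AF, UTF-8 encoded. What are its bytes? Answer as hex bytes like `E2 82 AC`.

E2 87 B3 CA 82 CD 9E EE 99 96 F3 AE 9D 8F C7 B1 D8 B8 DD AB E1 82 AF

U+21F3: 3-byte form → E2 87 B3.
U+0282: 2-byte form → CA 82.
U+035E: 2-byte form → CD 9E.
U+E656: 3-byte form → EE 99 96.
U+EE74F: 4-byte form → F3 AE 9D 8F.
U+01F1: 2-byte form → C7 B1.
U+0638: 2-byte form → D8 B8.
U+076B: 2-byte form → DD AB.
U+10AF: 3-byte form → E1 82 AF.
Concatenated (23 bytes): E2 87 B3 CA 82 CD 9E EE 99 96 F3 AE 9D 8F C7 B1 D8 B8 DD AB E1 82 AF.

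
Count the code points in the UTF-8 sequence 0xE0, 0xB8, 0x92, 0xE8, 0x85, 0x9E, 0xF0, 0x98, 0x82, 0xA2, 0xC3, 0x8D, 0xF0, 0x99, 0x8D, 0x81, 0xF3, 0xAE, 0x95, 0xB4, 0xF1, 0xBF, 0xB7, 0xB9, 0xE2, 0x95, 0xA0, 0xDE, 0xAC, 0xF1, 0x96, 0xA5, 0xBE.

Byte at offset 0: 0xE0 = 11100000 → 3-byte char (#1). Advance 3.
Byte at offset 3: 0xE8 = 11101000 → 3-byte char (#2). Advance 3.
Byte at offset 6: 0xF0 = 11110000 → 4-byte char (#3). Advance 4.
Byte at offset 10: 0xC3 = 11000011 → 2-byte char (#4). Advance 2.
Byte at offset 12: 0xF0 = 11110000 → 4-byte char (#5). Advance 4.
Byte at offset 16: 0xF3 = 11110011 → 4-byte char (#6). Advance 4.
Byte at offset 20: 0xF1 = 11110001 → 4-byte char (#7). Advance 4.
Byte at offset 24: 0xE2 = 11100010 → 3-byte char (#8). Advance 3.
Byte at offset 27: 0xDE = 11011110 → 2-byte char (#9). Advance 2.
Byte at offset 29: 0xF1 = 11110001 → 4-byte char (#10). Advance 4.
Reached end at offset 33 after 10 code points.

10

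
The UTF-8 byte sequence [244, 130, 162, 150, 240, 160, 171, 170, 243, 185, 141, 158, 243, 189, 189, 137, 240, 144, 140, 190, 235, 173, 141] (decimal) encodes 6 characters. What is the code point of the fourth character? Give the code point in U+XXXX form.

Offset 0: leading byte 0xF4 = 11110100 → 4-byte char #1 = F4 82 A2 96.
Offset 4: leading byte 0xF0 = 11110000 → 4-byte char #2 = F0 A0 AB AA.
Offset 8: leading byte 0xF3 = 11110011 → 4-byte char #3 = F3 B9 8D 9E.
Offset 12: leading byte 0xF3 = 11110011 → 4-byte char #4 = F3 BD BD 89.
Leading byte 0xF3 = 11110011 matches 11110xxx → 4-byte sequence.
Byte 1: 0xF3 = 11110011, payload 011 (3 bits).
Byte 2: 0xBD = 10111101 (10xxxxxx ✓), payload 111101.
Byte 3: 0xBD = 10111101 (10xxxxxx ✓), payload 111101.
Byte 4: 0x89 = 10001001 (10xxxxxx ✓), payload 001001.
Concatenate: 011111101111101001001 = 0xFDF49 (21 bits → U+FDF49).

U+FDF49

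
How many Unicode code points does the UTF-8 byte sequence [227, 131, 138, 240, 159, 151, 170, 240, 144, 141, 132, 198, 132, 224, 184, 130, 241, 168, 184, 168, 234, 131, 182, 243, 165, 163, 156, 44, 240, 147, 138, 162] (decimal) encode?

Byte at offset 0: 0xE3 = 11100011 → 3-byte char (#1). Advance 3.
Byte at offset 3: 0xF0 = 11110000 → 4-byte char (#2). Advance 4.
Byte at offset 7: 0xF0 = 11110000 → 4-byte char (#3). Advance 4.
Byte at offset 11: 0xC6 = 11000110 → 2-byte char (#4). Advance 2.
Byte at offset 13: 0xE0 = 11100000 → 3-byte char (#5). Advance 3.
Byte at offset 16: 0xF1 = 11110001 → 4-byte char (#6). Advance 4.
Byte at offset 20: 0xEA = 11101010 → 3-byte char (#7). Advance 3.
Byte at offset 23: 0xF3 = 11110011 → 4-byte char (#8). Advance 4.
Byte at offset 27: 0x2C = 00101100 → 1-byte char (#9). Advance 1.
Byte at offset 28: 0xF0 = 11110000 → 4-byte char (#10). Advance 4.
Reached end at offset 32 after 10 code points.

10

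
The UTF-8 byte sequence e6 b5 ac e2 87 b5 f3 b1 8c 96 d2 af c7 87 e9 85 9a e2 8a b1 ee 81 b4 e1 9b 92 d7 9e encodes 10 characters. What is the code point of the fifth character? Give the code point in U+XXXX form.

U+01C7

Offset 0: leading byte 0xE6 = 11100110 → 3-byte char #1 = E6 B5 AC.
Offset 3: leading byte 0xE2 = 11100010 → 3-byte char #2 = E2 87 B5.
Offset 6: leading byte 0xF3 = 11110011 → 4-byte char #3 = F3 B1 8C 96.
Offset 10: leading byte 0xD2 = 11010010 → 2-byte char #4 = D2 AF.
Offset 12: leading byte 0xC7 = 11000111 → 2-byte char #5 = C7 87.
Leading byte 0xC7 = 11000111 matches 110xxxxx → 2-byte sequence.
Byte 1: 0xC7 = 11000111, payload 00111 (5 bits).
Byte 2: 0x87 = 10000111 (10xxxxxx ✓), payload 000111.
Concatenate: 00111000111 = 0x1C7 (11 bits → U+01C7).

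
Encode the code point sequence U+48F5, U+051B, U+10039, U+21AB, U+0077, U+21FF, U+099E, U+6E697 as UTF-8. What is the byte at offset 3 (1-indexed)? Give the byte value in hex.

1-indexed offset 3 is 0-indexed offset 2.
U+48F5 → 3-byte form E4 A3 B5 at offsets 0–2.
Offset 2 falls in char 1's range; it's byte 3 of E4 A3 B5 = 0xB5.

0xB5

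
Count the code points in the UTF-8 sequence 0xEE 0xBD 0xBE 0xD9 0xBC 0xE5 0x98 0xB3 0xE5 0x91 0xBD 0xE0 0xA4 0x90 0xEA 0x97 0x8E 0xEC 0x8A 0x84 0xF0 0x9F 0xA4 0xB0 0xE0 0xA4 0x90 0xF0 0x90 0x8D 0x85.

Byte at offset 0: 0xEE = 11101110 → 3-byte char (#1). Advance 3.
Byte at offset 3: 0xD9 = 11011001 → 2-byte char (#2). Advance 2.
Byte at offset 5: 0xE5 = 11100101 → 3-byte char (#3). Advance 3.
Byte at offset 8: 0xE5 = 11100101 → 3-byte char (#4). Advance 3.
Byte at offset 11: 0xE0 = 11100000 → 3-byte char (#5). Advance 3.
Byte at offset 14: 0xEA = 11101010 → 3-byte char (#6). Advance 3.
Byte at offset 17: 0xEC = 11101100 → 3-byte char (#7). Advance 3.
Byte at offset 20: 0xF0 = 11110000 → 4-byte char (#8). Advance 4.
Byte at offset 24: 0xE0 = 11100000 → 3-byte char (#9). Advance 3.
Byte at offset 27: 0xF0 = 11110000 → 4-byte char (#10). Advance 4.
Reached end at offset 31 after 10 code points.

10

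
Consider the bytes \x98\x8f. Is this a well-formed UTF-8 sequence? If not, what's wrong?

Byte 0x98 = 10011000 has the form 10xxxxxx — a continuation byte — but there is no preceding leading byte.

invalid (continuation byte with no leading byte)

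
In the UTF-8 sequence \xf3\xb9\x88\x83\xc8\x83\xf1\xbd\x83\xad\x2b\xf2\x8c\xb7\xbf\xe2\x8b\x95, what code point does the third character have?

Offset 0: leading byte 0xF3 = 11110011 → 4-byte char #1 = F3 B9 88 83.
Offset 4: leading byte 0xC8 = 11001000 → 2-byte char #2 = C8 83.
Offset 6: leading byte 0xF1 = 11110001 → 4-byte char #3 = F1 BD 83 AD.
Leading byte 0xF1 = 11110001 matches 11110xxx → 4-byte sequence.
Byte 1: 0xF1 = 11110001, payload 001 (3 bits).
Byte 2: 0xBD = 10111101 (10xxxxxx ✓), payload 111101.
Byte 3: 0x83 = 10000011 (10xxxxxx ✓), payload 000011.
Byte 4: 0xAD = 10101101 (10xxxxxx ✓), payload 101101.
Concatenate: 001111101000011101101 = 0x7D0ED (21 bits → U+7D0ED).

U+7D0ED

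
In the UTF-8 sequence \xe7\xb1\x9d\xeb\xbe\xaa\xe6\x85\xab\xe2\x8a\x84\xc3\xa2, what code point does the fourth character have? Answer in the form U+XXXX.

U+2284

Offset 0: leading byte 0xE7 = 11100111 → 3-byte char #1 = E7 B1 9D.
Offset 3: leading byte 0xEB = 11101011 → 3-byte char #2 = EB BE AA.
Offset 6: leading byte 0xE6 = 11100110 → 3-byte char #3 = E6 85 AB.
Offset 9: leading byte 0xE2 = 11100010 → 3-byte char #4 = E2 8A 84.
Leading byte 0xE2 = 11100010 matches 1110xxxx → 3-byte sequence.
Byte 1: 0xE2 = 11100010, payload 0010 (4 bits).
Byte 2: 0x8A = 10001010 (10xxxxxx ✓), payload 001010.
Byte 3: 0x84 = 10000100 (10xxxxxx ✓), payload 000100.
Concatenate: 0010001010000100 = 0x2284 (16 bits → U+2284).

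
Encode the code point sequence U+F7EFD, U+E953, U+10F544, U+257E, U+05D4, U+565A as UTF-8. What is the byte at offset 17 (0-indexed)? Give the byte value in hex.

U+F7EFD → 4-byte form F3 B7 BB BD at offsets 0–3.
U+E953 → 3-byte form EE A5 93 at offsets 4–6.
U+10F544 → 4-byte form F4 8F 95 84 at offsets 7–10.
U+257E → 3-byte form E2 95 BE at offsets 11–13.
U+05D4 → 2-byte form D7 94 at offsets 14–15.
U+565A → 3-byte form E5 99 9A at offsets 16–18.
Offset 17 falls in char 6's range; it's byte 2 of E5 99 9A = 0x99.

0x99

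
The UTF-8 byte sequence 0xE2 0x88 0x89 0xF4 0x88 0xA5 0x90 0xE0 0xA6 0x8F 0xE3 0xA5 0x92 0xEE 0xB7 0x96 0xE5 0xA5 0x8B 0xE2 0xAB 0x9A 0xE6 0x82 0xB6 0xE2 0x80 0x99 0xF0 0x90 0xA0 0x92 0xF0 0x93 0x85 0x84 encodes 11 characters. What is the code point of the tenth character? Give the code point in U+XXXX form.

Offset 0: leading byte 0xE2 = 11100010 → 3-byte char #1 = E2 88 89.
Offset 3: leading byte 0xF4 = 11110100 → 4-byte char #2 = F4 88 A5 90.
Offset 7: leading byte 0xE0 = 11100000 → 3-byte char #3 = E0 A6 8F.
Offset 10: leading byte 0xE3 = 11100011 → 3-byte char #4 = E3 A5 92.
Offset 13: leading byte 0xEE = 11101110 → 3-byte char #5 = EE B7 96.
Offset 16: leading byte 0xE5 = 11100101 → 3-byte char #6 = E5 A5 8B.
Offset 19: leading byte 0xE2 = 11100010 → 3-byte char #7 = E2 AB 9A.
Offset 22: leading byte 0xE6 = 11100110 → 3-byte char #8 = E6 82 B6.
Offset 25: leading byte 0xE2 = 11100010 → 3-byte char #9 = E2 80 99.
Offset 28: leading byte 0xF0 = 11110000 → 4-byte char #10 = F0 90 A0 92.
Leading byte 0xF0 = 11110000 matches 11110xxx → 4-byte sequence.
Byte 1: 0xF0 = 11110000, payload 000 (3 bits).
Byte 2: 0x90 = 10010000 (10xxxxxx ✓), payload 010000.
Byte 3: 0xA0 = 10100000 (10xxxxxx ✓), payload 100000.
Byte 4: 0x92 = 10010010 (10xxxxxx ✓), payload 010010.
Concatenate: 000010000100000010010 = 0x10812 (21 bits → U+10812).

U+10812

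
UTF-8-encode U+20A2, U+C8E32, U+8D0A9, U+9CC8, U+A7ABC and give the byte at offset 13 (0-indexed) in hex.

U+20A2 → 3-byte form E2 82 A2 at offsets 0–2.
U+C8E32 → 4-byte form F3 88 B8 B2 at offsets 3–6.
U+8D0A9 → 4-byte form F2 8D 82 A9 at offsets 7–10.
U+9CC8 → 3-byte form E9 B3 88 at offsets 11–13.
Offset 13 falls in char 4's range; it's byte 3 of E9 B3 88 = 0x88.

0x88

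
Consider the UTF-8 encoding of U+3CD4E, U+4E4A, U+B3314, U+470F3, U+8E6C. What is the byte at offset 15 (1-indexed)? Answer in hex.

1-indexed offset 15 is 0-indexed offset 14.
U+3CD4E → 4-byte form F0 BC B5 8E at offsets 0–3.
U+4E4A → 3-byte form E4 B9 8A at offsets 4–6.
U+B3314 → 4-byte form F2 B3 8C 94 at offsets 7–10.
U+470F3 → 4-byte form F1 87 83 B3 at offsets 11–14.
Offset 14 falls in char 4's range; it's byte 4 of F1 87 83 B3 = 0xB3.

0xB3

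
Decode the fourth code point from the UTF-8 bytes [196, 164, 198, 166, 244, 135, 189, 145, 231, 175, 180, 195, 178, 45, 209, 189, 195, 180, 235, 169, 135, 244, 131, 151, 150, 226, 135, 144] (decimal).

Offset 0: leading byte 0xC4 = 11000100 → 2-byte char #1 = C4 A4.
Offset 2: leading byte 0xC6 = 11000110 → 2-byte char #2 = C6 A6.
Offset 4: leading byte 0xF4 = 11110100 → 4-byte char #3 = F4 87 BD 91.
Offset 8: leading byte 0xE7 = 11100111 → 3-byte char #4 = E7 AF B4.
Leading byte 0xE7 = 11100111 matches 1110xxxx → 3-byte sequence.
Byte 1: 0xE7 = 11100111, payload 0111 (4 bits).
Byte 2: 0xAF = 10101111 (10xxxxxx ✓), payload 101111.
Byte 3: 0xB4 = 10110100 (10xxxxxx ✓), payload 110100.
Concatenate: 0111101111110100 = 0x7BF4 (16 bits → U+7BF4).

U+7BF4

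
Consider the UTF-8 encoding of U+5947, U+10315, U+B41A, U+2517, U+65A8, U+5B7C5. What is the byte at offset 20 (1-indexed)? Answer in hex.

1-indexed offset 20 is 0-indexed offset 19.
U+5947 → 3-byte form E5 A5 87 at offsets 0–2.
U+10315 → 4-byte form F0 90 8C 95 at offsets 3–6.
U+B41A → 3-byte form EB 90 9A at offsets 7–9.
U+2517 → 3-byte form E2 94 97 at offsets 10–12.
U+65A8 → 3-byte form E6 96 A8 at offsets 13–15.
U+5B7C5 → 4-byte form F1 9B 9F 85 at offsets 16–19.
Offset 19 falls in char 6's range; it's byte 4 of F1 9B 9F 85 = 0x85.

0x85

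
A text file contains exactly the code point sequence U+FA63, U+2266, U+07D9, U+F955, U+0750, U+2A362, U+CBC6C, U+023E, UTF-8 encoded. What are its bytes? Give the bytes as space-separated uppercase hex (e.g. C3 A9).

U+FA63: 3-byte form → EF A9 A3.
U+2266: 3-byte form → E2 89 A6.
U+07D9: 2-byte form → DF 99.
U+F955: 3-byte form → EF A5 95.
U+0750: 2-byte form → DD 90.
U+2A362: 4-byte form → F0 AA 8D A2.
U+CBC6C: 4-byte form → F3 8B B1 AC.
U+023E: 2-byte form → C8 BE.
Concatenated (23 bytes): EF A9 A3 E2 89 A6 DF 99 EF A5 95 DD 90 F0 AA 8D A2 F3 8B B1 AC C8 BE.

EF A9 A3 E2 89 A6 DF 99 EF A5 95 DD 90 F0 AA 8D A2 F3 8B B1 AC C8 BE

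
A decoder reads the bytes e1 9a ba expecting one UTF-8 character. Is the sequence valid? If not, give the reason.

valid

Leading byte 0xE1 = 11100001 → 3-byte form.
Continuation bytes 0x9A=10011010, 0xBA=10111010 all match 10xxxxxx.
Decoded value 0x16BA is ≥ 0x800 (shortest form) and not a surrogate.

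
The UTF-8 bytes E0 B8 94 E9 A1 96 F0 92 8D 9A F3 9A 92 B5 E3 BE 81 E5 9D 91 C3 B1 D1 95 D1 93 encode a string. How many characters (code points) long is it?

9

Byte at offset 0: 0xE0 = 11100000 → 3-byte char (#1). Advance 3.
Byte at offset 3: 0xE9 = 11101001 → 3-byte char (#2). Advance 3.
Byte at offset 6: 0xF0 = 11110000 → 4-byte char (#3). Advance 4.
Byte at offset 10: 0xF3 = 11110011 → 4-byte char (#4). Advance 4.
Byte at offset 14: 0xE3 = 11100011 → 3-byte char (#5). Advance 3.
Byte at offset 17: 0xE5 = 11100101 → 3-byte char (#6). Advance 3.
Byte at offset 20: 0xC3 = 11000011 → 2-byte char (#7). Advance 2.
Byte at offset 22: 0xD1 = 11010001 → 2-byte char (#8). Advance 2.
Byte at offset 24: 0xD1 = 11010001 → 2-byte char (#9). Advance 2.
Reached end at offset 26 after 9 code points.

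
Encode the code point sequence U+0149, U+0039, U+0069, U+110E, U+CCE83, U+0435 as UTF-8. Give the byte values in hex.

U+0149: 2-byte form → C5 89.
U+0039: 1-byte form → 39.
U+0069: 1-byte form → 69.
U+110E: 3-byte form → E1 84 8E.
U+CCE83: 4-byte form → F3 8C BA 83.
U+0435: 2-byte form → D0 B5.
Concatenated (13 bytes): C5 89 39 69 E1 84 8E F3 8C BA 83 D0 B5.

C5 89 39 69 E1 84 8E F3 8C BA 83 D0 B5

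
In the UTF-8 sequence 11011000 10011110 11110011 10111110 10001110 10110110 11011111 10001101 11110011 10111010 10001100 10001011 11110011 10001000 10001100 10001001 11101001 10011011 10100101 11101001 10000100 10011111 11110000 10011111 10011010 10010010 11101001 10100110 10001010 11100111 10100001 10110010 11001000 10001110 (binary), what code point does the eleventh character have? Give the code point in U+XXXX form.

Offset 0: leading byte 0xD8 = 11011000 → 2-byte char #1 = D8 9E.
Offset 2: leading byte 0xF3 = 11110011 → 4-byte char #2 = F3 BE 8E B6.
Offset 6: leading byte 0xDF = 11011111 → 2-byte char #3 = DF 8D.
Offset 8: leading byte 0xF3 = 11110011 → 4-byte char #4 = F3 BA 8C 8B.
Offset 12: leading byte 0xF3 = 11110011 → 4-byte char #5 = F3 88 8C 89.
Offset 16: leading byte 0xE9 = 11101001 → 3-byte char #6 = E9 9B A5.
Offset 19: leading byte 0xE9 = 11101001 → 3-byte char #7 = E9 84 9F.
Offset 22: leading byte 0xF0 = 11110000 → 4-byte char #8 = F0 9F 9A 92.
Offset 26: leading byte 0xE9 = 11101001 → 3-byte char #9 = E9 A6 8A.
Offset 29: leading byte 0xE7 = 11100111 → 3-byte char #10 = E7 A1 B2.
Offset 32: leading byte 0xC8 = 11001000 → 2-byte char #11 = C8 8E.
Leading byte 0xC8 = 11001000 matches 110xxxxx → 2-byte sequence.
Byte 1: 0xC8 = 11001000, payload 01000 (5 bits).
Byte 2: 0x8E = 10001110 (10xxxxxx ✓), payload 001110.
Concatenate: 01000001110 = 0x20E (11 bits → U+020E).

U+020E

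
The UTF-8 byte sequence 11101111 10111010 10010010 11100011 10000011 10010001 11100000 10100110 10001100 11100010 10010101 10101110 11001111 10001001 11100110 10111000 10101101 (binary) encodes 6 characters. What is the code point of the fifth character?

Offset 0: leading byte 0xEF = 11101111 → 3-byte char #1 = EF BA 92.
Offset 3: leading byte 0xE3 = 11100011 → 3-byte char #2 = E3 83 91.
Offset 6: leading byte 0xE0 = 11100000 → 3-byte char #3 = E0 A6 8C.
Offset 9: leading byte 0xE2 = 11100010 → 3-byte char #4 = E2 95 AE.
Offset 12: leading byte 0xCF = 11001111 → 2-byte char #5 = CF 89.
Leading byte 0xCF = 11001111 matches 110xxxxx → 2-byte sequence.
Byte 1: 0xCF = 11001111, payload 01111 (5 bits).
Byte 2: 0x89 = 10001001 (10xxxxxx ✓), payload 001001.
Concatenate: 01111001001 = 0x3C9 (11 bits → U+03C9).

U+03C9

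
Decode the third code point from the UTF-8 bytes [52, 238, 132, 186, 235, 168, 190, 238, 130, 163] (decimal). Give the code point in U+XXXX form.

Offset 0: leading byte 0x34 = 00110100 → 1-byte char #1 = 34.
Offset 1: leading byte 0xEE = 11101110 → 3-byte char #2 = EE 84 BA.
Offset 4: leading byte 0xEB = 11101011 → 3-byte char #3 = EB A8 BE.
Leading byte 0xEB = 11101011 matches 1110xxxx → 3-byte sequence.
Byte 1: 0xEB = 11101011, payload 1011 (4 bits).
Byte 2: 0xA8 = 10101000 (10xxxxxx ✓), payload 101000.
Byte 3: 0xBE = 10111110 (10xxxxxx ✓), payload 111110.
Concatenate: 1011101000111110 = 0xBA3E (16 bits → U+BA3E).

U+BA3E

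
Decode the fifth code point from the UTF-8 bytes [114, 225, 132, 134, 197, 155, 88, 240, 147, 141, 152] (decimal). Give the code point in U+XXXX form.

U+13358

Offset 0: leading byte 0x72 = 01110010 → 1-byte char #1 = 72.
Offset 1: leading byte 0xE1 = 11100001 → 3-byte char #2 = E1 84 86.
Offset 4: leading byte 0xC5 = 11000101 → 2-byte char #3 = C5 9B.
Offset 6: leading byte 0x58 = 01011000 → 1-byte char #4 = 58.
Offset 7: leading byte 0xF0 = 11110000 → 4-byte char #5 = F0 93 8D 98.
Leading byte 0xF0 = 11110000 matches 11110xxx → 4-byte sequence.
Byte 1: 0xF0 = 11110000, payload 000 (3 bits).
Byte 2: 0x93 = 10010011 (10xxxxxx ✓), payload 010011.
Byte 3: 0x8D = 10001101 (10xxxxxx ✓), payload 001101.
Byte 4: 0x98 = 10011000 (10xxxxxx ✓), payload 011000.
Concatenate: 000010011001101011000 = 0x13358 (21 bits → U+13358).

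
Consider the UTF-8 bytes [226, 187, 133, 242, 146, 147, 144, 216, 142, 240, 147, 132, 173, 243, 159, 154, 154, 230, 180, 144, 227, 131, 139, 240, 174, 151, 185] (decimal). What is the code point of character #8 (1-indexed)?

U+2E5F9

Offset 0: leading byte 0xE2 = 11100010 → 3-byte char #1 = E2 BB 85.
Offset 3: leading byte 0xF2 = 11110010 → 4-byte char #2 = F2 92 93 90.
Offset 7: leading byte 0xD8 = 11011000 → 2-byte char #3 = D8 8E.
Offset 9: leading byte 0xF0 = 11110000 → 4-byte char #4 = F0 93 84 AD.
Offset 13: leading byte 0xF3 = 11110011 → 4-byte char #5 = F3 9F 9A 9A.
Offset 17: leading byte 0xE6 = 11100110 → 3-byte char #6 = E6 B4 90.
Offset 20: leading byte 0xE3 = 11100011 → 3-byte char #7 = E3 83 8B.
Offset 23: leading byte 0xF0 = 11110000 → 4-byte char #8 = F0 AE 97 B9.
Leading byte 0xF0 = 11110000 matches 11110xxx → 4-byte sequence.
Byte 1: 0xF0 = 11110000, payload 000 (3 bits).
Byte 2: 0xAE = 10101110 (10xxxxxx ✓), payload 101110.
Byte 3: 0x97 = 10010111 (10xxxxxx ✓), payload 010111.
Byte 4: 0xB9 = 10111001 (10xxxxxx ✓), payload 111001.
Concatenate: 000101110010111111001 = 0x2E5F9 (21 bits → U+2E5F9).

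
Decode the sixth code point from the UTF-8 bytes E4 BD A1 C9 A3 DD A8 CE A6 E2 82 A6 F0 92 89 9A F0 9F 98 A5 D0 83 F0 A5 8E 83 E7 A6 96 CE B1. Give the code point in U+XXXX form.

U+1225A

Offset 0: leading byte 0xE4 = 11100100 → 3-byte char #1 = E4 BD A1.
Offset 3: leading byte 0xC9 = 11001001 → 2-byte char #2 = C9 A3.
Offset 5: leading byte 0xDD = 11011101 → 2-byte char #3 = DD A8.
Offset 7: leading byte 0xCE = 11001110 → 2-byte char #4 = CE A6.
Offset 9: leading byte 0xE2 = 11100010 → 3-byte char #5 = E2 82 A6.
Offset 12: leading byte 0xF0 = 11110000 → 4-byte char #6 = F0 92 89 9A.
Leading byte 0xF0 = 11110000 matches 11110xxx → 4-byte sequence.
Byte 1: 0xF0 = 11110000, payload 000 (3 bits).
Byte 2: 0x92 = 10010010 (10xxxxxx ✓), payload 010010.
Byte 3: 0x89 = 10001001 (10xxxxxx ✓), payload 001001.
Byte 4: 0x9A = 10011010 (10xxxxxx ✓), payload 011010.
Concatenate: 000010010001001011010 = 0x1225A (21 bits → U+1225A).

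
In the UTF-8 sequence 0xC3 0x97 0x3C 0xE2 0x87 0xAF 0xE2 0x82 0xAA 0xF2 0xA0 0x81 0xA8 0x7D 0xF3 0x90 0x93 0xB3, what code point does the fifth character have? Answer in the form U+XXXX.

Offset 0: leading byte 0xC3 = 11000011 → 2-byte char #1 = C3 97.
Offset 2: leading byte 0x3C = 00111100 → 1-byte char #2 = 3C.
Offset 3: leading byte 0xE2 = 11100010 → 3-byte char #3 = E2 87 AF.
Offset 6: leading byte 0xE2 = 11100010 → 3-byte char #4 = E2 82 AA.
Offset 9: leading byte 0xF2 = 11110010 → 4-byte char #5 = F2 A0 81 A8.
Leading byte 0xF2 = 11110010 matches 11110xxx → 4-byte sequence.
Byte 1: 0xF2 = 11110010, payload 010 (3 bits).
Byte 2: 0xA0 = 10100000 (10xxxxxx ✓), payload 100000.
Byte 3: 0x81 = 10000001 (10xxxxxx ✓), payload 000001.
Byte 4: 0xA8 = 10101000 (10xxxxxx ✓), payload 101000.
Concatenate: 010100000000001101000 = 0xA0068 (21 bits → U+A0068).

U+A0068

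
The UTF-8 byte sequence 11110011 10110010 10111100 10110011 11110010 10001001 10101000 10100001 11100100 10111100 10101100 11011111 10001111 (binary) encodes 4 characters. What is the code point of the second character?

U+89A21

Offset 0: leading byte 0xF3 = 11110011 → 4-byte char #1 = F3 B2 BC B3.
Offset 4: leading byte 0xF2 = 11110010 → 4-byte char #2 = F2 89 A8 A1.
Leading byte 0xF2 = 11110010 matches 11110xxx → 4-byte sequence.
Byte 1: 0xF2 = 11110010, payload 010 (3 bits).
Byte 2: 0x89 = 10001001 (10xxxxxx ✓), payload 001001.
Byte 3: 0xA8 = 10101000 (10xxxxxx ✓), payload 101000.
Byte 4: 0xA1 = 10100001 (10xxxxxx ✓), payload 100001.
Concatenate: 010001001101000100001 = 0x89A21 (21 bits → U+89A21).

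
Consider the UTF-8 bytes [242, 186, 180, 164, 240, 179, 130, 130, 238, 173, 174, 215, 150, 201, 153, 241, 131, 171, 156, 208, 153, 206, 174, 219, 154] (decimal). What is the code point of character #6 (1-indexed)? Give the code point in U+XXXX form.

U+43ADC

Offset 0: leading byte 0xF2 = 11110010 → 4-byte char #1 = F2 BA B4 A4.
Offset 4: leading byte 0xF0 = 11110000 → 4-byte char #2 = F0 B3 82 82.
Offset 8: leading byte 0xEE = 11101110 → 3-byte char #3 = EE AD AE.
Offset 11: leading byte 0xD7 = 11010111 → 2-byte char #4 = D7 96.
Offset 13: leading byte 0xC9 = 11001001 → 2-byte char #5 = C9 99.
Offset 15: leading byte 0xF1 = 11110001 → 4-byte char #6 = F1 83 AB 9C.
Leading byte 0xF1 = 11110001 matches 11110xxx → 4-byte sequence.
Byte 1: 0xF1 = 11110001, payload 001 (3 bits).
Byte 2: 0x83 = 10000011 (10xxxxxx ✓), payload 000011.
Byte 3: 0xAB = 10101011 (10xxxxxx ✓), payload 101011.
Byte 4: 0x9C = 10011100 (10xxxxxx ✓), payload 011100.
Concatenate: 001000011101011011100 = 0x43ADC (21 bits → U+43ADC).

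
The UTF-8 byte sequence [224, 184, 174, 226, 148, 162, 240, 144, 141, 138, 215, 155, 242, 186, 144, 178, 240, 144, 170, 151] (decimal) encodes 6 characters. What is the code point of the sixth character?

U+10A97

Offset 0: leading byte 0xE0 = 11100000 → 3-byte char #1 = E0 B8 AE.
Offset 3: leading byte 0xE2 = 11100010 → 3-byte char #2 = E2 94 A2.
Offset 6: leading byte 0xF0 = 11110000 → 4-byte char #3 = F0 90 8D 8A.
Offset 10: leading byte 0xD7 = 11010111 → 2-byte char #4 = D7 9B.
Offset 12: leading byte 0xF2 = 11110010 → 4-byte char #5 = F2 BA 90 B2.
Offset 16: leading byte 0xF0 = 11110000 → 4-byte char #6 = F0 90 AA 97.
Leading byte 0xF0 = 11110000 matches 11110xxx → 4-byte sequence.
Byte 1: 0xF0 = 11110000, payload 000 (3 bits).
Byte 2: 0x90 = 10010000 (10xxxxxx ✓), payload 010000.
Byte 3: 0xAA = 10101010 (10xxxxxx ✓), payload 101010.
Byte 4: 0x97 = 10010111 (10xxxxxx ✓), payload 010111.
Concatenate: 000010000101010010111 = 0x10A97 (21 bits → U+10A97).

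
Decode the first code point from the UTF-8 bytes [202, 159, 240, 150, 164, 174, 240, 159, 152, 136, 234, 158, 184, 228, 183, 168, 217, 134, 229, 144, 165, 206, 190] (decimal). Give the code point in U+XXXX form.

Offset 0: leading byte 0xCA = 11001010 → 2-byte char #1 = CA 9F.
Leading byte 0xCA = 11001010 matches 110xxxxx → 2-byte sequence.
Byte 1: 0xCA = 11001010, payload 01010 (5 bits).
Byte 2: 0x9F = 10011111 (10xxxxxx ✓), payload 011111.
Concatenate: 01010011111 = 0x29F (11 bits → U+029F).

U+029F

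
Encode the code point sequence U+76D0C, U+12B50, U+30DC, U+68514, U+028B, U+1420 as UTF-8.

F1 B6 B4 8C F0 92 AD 90 E3 83 9C F1 A8 94 94 CA 8B E1 90 A0

U+76D0C: 4-byte form → F1 B6 B4 8C.
U+12B50: 4-byte form → F0 92 AD 90.
U+30DC: 3-byte form → E3 83 9C.
U+68514: 4-byte form → F1 A8 94 94.
U+028B: 2-byte form → CA 8B.
U+1420: 3-byte form → E1 90 A0.
Concatenated (20 bytes): F1 B6 B4 8C F0 92 AD 90 E3 83 9C F1 A8 94 94 CA 8B E1 90 A0.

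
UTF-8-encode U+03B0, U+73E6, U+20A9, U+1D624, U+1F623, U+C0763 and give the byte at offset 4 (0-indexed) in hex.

0xA6

U+03B0 → 2-byte form CE B0 at offsets 0–1.
U+73E6 → 3-byte form E7 8F A6 at offsets 2–4.
Offset 4 falls in char 2's range; it's byte 3 of E7 8F A6 = 0xA6.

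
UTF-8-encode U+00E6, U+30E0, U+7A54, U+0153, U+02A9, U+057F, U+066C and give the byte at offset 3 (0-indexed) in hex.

0x83

U+00E6 → 2-byte form C3 A6 at offsets 0–1.
U+30E0 → 3-byte form E3 83 A0 at offsets 2–4.
Offset 3 falls in char 2's range; it's byte 2 of E3 83 A0 = 0x83.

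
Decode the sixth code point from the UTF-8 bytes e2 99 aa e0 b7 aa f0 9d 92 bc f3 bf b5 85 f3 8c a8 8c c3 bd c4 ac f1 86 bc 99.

U+00FD

Offset 0: leading byte 0xE2 = 11100010 → 3-byte char #1 = E2 99 AA.
Offset 3: leading byte 0xE0 = 11100000 → 3-byte char #2 = E0 B7 AA.
Offset 6: leading byte 0xF0 = 11110000 → 4-byte char #3 = F0 9D 92 BC.
Offset 10: leading byte 0xF3 = 11110011 → 4-byte char #4 = F3 BF B5 85.
Offset 14: leading byte 0xF3 = 11110011 → 4-byte char #5 = F3 8C A8 8C.
Offset 18: leading byte 0xC3 = 11000011 → 2-byte char #6 = C3 BD.
Leading byte 0xC3 = 11000011 matches 110xxxxx → 2-byte sequence.
Byte 1: 0xC3 = 11000011, payload 00011 (5 bits).
Byte 2: 0xBD = 10111101 (10xxxxxx ✓), payload 111101.
Concatenate: 00011111101 = 0xFD (11 bits → U+00FD).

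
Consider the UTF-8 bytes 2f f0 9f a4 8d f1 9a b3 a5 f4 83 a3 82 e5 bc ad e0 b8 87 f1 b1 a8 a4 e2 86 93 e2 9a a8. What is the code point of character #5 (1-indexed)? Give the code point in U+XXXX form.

Offset 0: leading byte 0x2F = 00101111 → 1-byte char #1 = 2F.
Offset 1: leading byte 0xF0 = 11110000 → 4-byte char #2 = F0 9F A4 8D.
Offset 5: leading byte 0xF1 = 11110001 → 4-byte char #3 = F1 9A B3 A5.
Offset 9: leading byte 0xF4 = 11110100 → 4-byte char #4 = F4 83 A3 82.
Offset 13: leading byte 0xE5 = 11100101 → 3-byte char #5 = E5 BC AD.
Leading byte 0xE5 = 11100101 matches 1110xxxx → 3-byte sequence.
Byte 1: 0xE5 = 11100101, payload 0101 (4 bits).
Byte 2: 0xBC = 10111100 (10xxxxxx ✓), payload 111100.
Byte 3: 0xAD = 10101101 (10xxxxxx ✓), payload 101101.
Concatenate: 0101111100101101 = 0x5F2D (16 bits → U+5F2D).

U+5F2D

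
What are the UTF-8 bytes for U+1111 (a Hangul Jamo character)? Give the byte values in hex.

E1 84 91

U+1111 = 0x1111 = 4369 decimal. In range U+0800–U+FFFF → 3-byte form: 1110xxxx 10xxxxxx 10xxxxxx.
Binary (16 bits): 0001000100010001.
Split 4+6+6: 0001 | 000100 | 010001.
Byte 1: 11100001 = 0xE1.
Byte 2: 10000100 = 0x84.
Byte 3: 10010001 = 0x91.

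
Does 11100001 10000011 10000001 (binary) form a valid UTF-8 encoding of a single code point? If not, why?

valid

Leading byte 0xE1 = 11100001 → 3-byte form.
Continuation bytes 0x83=10000011, 0x81=10000001 all match 10xxxxxx.
Decoded value 0x10C1 is ≥ 0x800 (shortest form) and not a surrogate.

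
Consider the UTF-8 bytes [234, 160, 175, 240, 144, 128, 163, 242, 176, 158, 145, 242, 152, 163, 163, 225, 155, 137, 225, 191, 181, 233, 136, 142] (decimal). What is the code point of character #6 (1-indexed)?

Offset 0: leading byte 0xEA = 11101010 → 3-byte char #1 = EA A0 AF.
Offset 3: leading byte 0xF0 = 11110000 → 4-byte char #2 = F0 90 80 A3.
Offset 7: leading byte 0xF2 = 11110010 → 4-byte char #3 = F2 B0 9E 91.
Offset 11: leading byte 0xF2 = 11110010 → 4-byte char #4 = F2 98 A3 A3.
Offset 15: leading byte 0xE1 = 11100001 → 3-byte char #5 = E1 9B 89.
Offset 18: leading byte 0xE1 = 11100001 → 3-byte char #6 = E1 BF B5.
Leading byte 0xE1 = 11100001 matches 1110xxxx → 3-byte sequence.
Byte 1: 0xE1 = 11100001, payload 0001 (4 bits).
Byte 2: 0xBF = 10111111 (10xxxxxx ✓), payload 111111.
Byte 3: 0xB5 = 10110101 (10xxxxxx ✓), payload 110101.
Concatenate: 0001111111110101 = 0x1FF5 (16 bits → U+1FF5).

U+1FF5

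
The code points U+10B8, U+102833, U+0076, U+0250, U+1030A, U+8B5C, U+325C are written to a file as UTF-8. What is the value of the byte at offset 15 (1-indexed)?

1-indexed offset 15 is 0-indexed offset 14.
U+10B8 → 3-byte form E1 82 B8 at offsets 0–2.
U+102833 → 4-byte form F4 82 A0 B3 at offsets 3–6.
U+0076 → 1-byte form 76 at offsets 7–7.
U+0250 → 2-byte form C9 90 at offsets 8–9.
U+1030A → 4-byte form F0 90 8C 8A at offsets 10–13.
U+8B5C → 3-byte form E8 AD 9C at offsets 14–16.
Offset 14 falls in char 6's range; it's byte 1 of E8 AD 9C = 0xE8.

0xE8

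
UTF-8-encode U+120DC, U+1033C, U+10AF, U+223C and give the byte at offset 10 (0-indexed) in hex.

U+120DC → 4-byte form F0 92 83 9C at offsets 0–3.
U+1033C → 4-byte form F0 90 8C BC at offsets 4–7.
U+10AF → 3-byte form E1 82 AF at offsets 8–10.
Offset 10 falls in char 3's range; it's byte 3 of E1 82 AF = 0xAF.

0xAF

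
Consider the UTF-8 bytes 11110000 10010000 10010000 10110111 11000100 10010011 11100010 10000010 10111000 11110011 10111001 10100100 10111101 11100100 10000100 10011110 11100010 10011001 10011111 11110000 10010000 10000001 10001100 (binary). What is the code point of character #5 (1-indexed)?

U+411E

Offset 0: leading byte 0xF0 = 11110000 → 4-byte char #1 = F0 90 90 B7.
Offset 4: leading byte 0xC4 = 11000100 → 2-byte char #2 = C4 93.
Offset 6: leading byte 0xE2 = 11100010 → 3-byte char #3 = E2 82 B8.
Offset 9: leading byte 0xF3 = 11110011 → 4-byte char #4 = F3 B9 A4 BD.
Offset 13: leading byte 0xE4 = 11100100 → 3-byte char #5 = E4 84 9E.
Leading byte 0xE4 = 11100100 matches 1110xxxx → 3-byte sequence.
Byte 1: 0xE4 = 11100100, payload 0100 (4 bits).
Byte 2: 0x84 = 10000100 (10xxxxxx ✓), payload 000100.
Byte 3: 0x9E = 10011110 (10xxxxxx ✓), payload 011110.
Concatenate: 0100000100011110 = 0x411E (16 bits → U+411E).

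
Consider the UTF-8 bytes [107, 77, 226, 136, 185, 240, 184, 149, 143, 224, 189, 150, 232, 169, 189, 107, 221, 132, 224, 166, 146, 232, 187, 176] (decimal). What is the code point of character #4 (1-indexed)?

U+3854F

Offset 0: leading byte 0x6B = 01101011 → 1-byte char #1 = 6B.
Offset 1: leading byte 0x4D = 01001101 → 1-byte char #2 = 4D.
Offset 2: leading byte 0xE2 = 11100010 → 3-byte char #3 = E2 88 B9.
Offset 5: leading byte 0xF0 = 11110000 → 4-byte char #4 = F0 B8 95 8F.
Leading byte 0xF0 = 11110000 matches 11110xxx → 4-byte sequence.
Byte 1: 0xF0 = 11110000, payload 000 (3 bits).
Byte 2: 0xB8 = 10111000 (10xxxxxx ✓), payload 111000.
Byte 3: 0x95 = 10010101 (10xxxxxx ✓), payload 010101.
Byte 4: 0x8F = 10001111 (10xxxxxx ✓), payload 001111.
Concatenate: 000111000010101001111 = 0x3854F (21 bits → U+3854F).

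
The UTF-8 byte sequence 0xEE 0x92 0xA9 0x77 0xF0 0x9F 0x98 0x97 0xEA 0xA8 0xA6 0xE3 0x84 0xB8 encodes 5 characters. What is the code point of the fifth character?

U+3138

Offset 0: leading byte 0xEE = 11101110 → 3-byte char #1 = EE 92 A9.
Offset 3: leading byte 0x77 = 01110111 → 1-byte char #2 = 77.
Offset 4: leading byte 0xF0 = 11110000 → 4-byte char #3 = F0 9F 98 97.
Offset 8: leading byte 0xEA = 11101010 → 3-byte char #4 = EA A8 A6.
Offset 11: leading byte 0xE3 = 11100011 → 3-byte char #5 = E3 84 B8.
Leading byte 0xE3 = 11100011 matches 1110xxxx → 3-byte sequence.
Byte 1: 0xE3 = 11100011, payload 0011 (4 bits).
Byte 2: 0x84 = 10000100 (10xxxxxx ✓), payload 000100.
Byte 3: 0xB8 = 10111000 (10xxxxxx ✓), payload 111000.
Concatenate: 0011000100111000 = 0x3138 (16 bits → U+3138).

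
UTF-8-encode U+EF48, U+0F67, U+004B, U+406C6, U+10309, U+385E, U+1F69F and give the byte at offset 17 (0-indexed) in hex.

U+EF48 → 3-byte form EE BD 88 at offsets 0–2.
U+0F67 → 3-byte form E0 BD A7 at offsets 3–5.
U+004B → 1-byte form 4B at offsets 6–6.
U+406C6 → 4-byte form F1 80 9B 86 at offsets 7–10.
U+10309 → 4-byte form F0 90 8C 89 at offsets 11–14.
U+385E → 3-byte form E3 A1 9E at offsets 15–17.
Offset 17 falls in char 6's range; it's byte 3 of E3 A1 9E = 0x9E.

0x9E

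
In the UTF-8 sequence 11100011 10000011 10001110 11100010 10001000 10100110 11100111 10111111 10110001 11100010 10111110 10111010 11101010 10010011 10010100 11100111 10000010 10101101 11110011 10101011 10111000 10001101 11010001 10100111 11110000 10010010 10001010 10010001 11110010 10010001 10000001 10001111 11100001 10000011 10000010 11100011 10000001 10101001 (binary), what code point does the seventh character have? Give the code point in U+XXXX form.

Offset 0: leading byte 0xE3 = 11100011 → 3-byte char #1 = E3 83 8E.
Offset 3: leading byte 0xE2 = 11100010 → 3-byte char #2 = E2 88 A6.
Offset 6: leading byte 0xE7 = 11100111 → 3-byte char #3 = E7 BF B1.
Offset 9: leading byte 0xE2 = 11100010 → 3-byte char #4 = E2 BE BA.
Offset 12: leading byte 0xEA = 11101010 → 3-byte char #5 = EA 93 94.
Offset 15: leading byte 0xE7 = 11100111 → 3-byte char #6 = E7 82 AD.
Offset 18: leading byte 0xF3 = 11110011 → 4-byte char #7 = F3 AB B8 8D.
Leading byte 0xF3 = 11110011 matches 11110xxx → 4-byte sequence.
Byte 1: 0xF3 = 11110011, payload 011 (3 bits).
Byte 2: 0xAB = 10101011 (10xxxxxx ✓), payload 101011.
Byte 3: 0xB8 = 10111000 (10xxxxxx ✓), payload 111000.
Byte 4: 0x8D = 10001101 (10xxxxxx ✓), payload 001101.
Concatenate: 011101011111000001101 = 0xEBE0D (21 bits → U+EBE0D).

U+EBE0D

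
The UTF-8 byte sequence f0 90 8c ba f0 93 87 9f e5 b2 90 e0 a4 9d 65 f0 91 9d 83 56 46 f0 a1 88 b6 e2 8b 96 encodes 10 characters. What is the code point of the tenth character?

U+22D6

Offset 0: leading byte 0xF0 = 11110000 → 4-byte char #1 = F0 90 8C BA.
Offset 4: leading byte 0xF0 = 11110000 → 4-byte char #2 = F0 93 87 9F.
Offset 8: leading byte 0xE5 = 11100101 → 3-byte char #3 = E5 B2 90.
Offset 11: leading byte 0xE0 = 11100000 → 3-byte char #4 = E0 A4 9D.
Offset 14: leading byte 0x65 = 01100101 → 1-byte char #5 = 65.
Offset 15: leading byte 0xF0 = 11110000 → 4-byte char #6 = F0 91 9D 83.
Offset 19: leading byte 0x56 = 01010110 → 1-byte char #7 = 56.
Offset 20: leading byte 0x46 = 01000110 → 1-byte char #8 = 46.
Offset 21: leading byte 0xF0 = 11110000 → 4-byte char #9 = F0 A1 88 B6.
Offset 25: leading byte 0xE2 = 11100010 → 3-byte char #10 = E2 8B 96.
Leading byte 0xE2 = 11100010 matches 1110xxxx → 3-byte sequence.
Byte 1: 0xE2 = 11100010, payload 0010 (4 bits).
Byte 2: 0x8B = 10001011 (10xxxxxx ✓), payload 001011.
Byte 3: 0x96 = 10010110 (10xxxxxx ✓), payload 010110.
Concatenate: 0010001011010110 = 0x22D6 (16 bits → U+22D6).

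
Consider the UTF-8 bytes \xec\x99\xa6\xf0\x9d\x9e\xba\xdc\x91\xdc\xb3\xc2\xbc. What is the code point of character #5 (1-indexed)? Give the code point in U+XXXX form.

U+00BC

Offset 0: leading byte 0xEC = 11101100 → 3-byte char #1 = EC 99 A6.
Offset 3: leading byte 0xF0 = 11110000 → 4-byte char #2 = F0 9D 9E BA.
Offset 7: leading byte 0xDC = 11011100 → 2-byte char #3 = DC 91.
Offset 9: leading byte 0xDC = 11011100 → 2-byte char #4 = DC B3.
Offset 11: leading byte 0xC2 = 11000010 → 2-byte char #5 = C2 BC.
Leading byte 0xC2 = 11000010 matches 110xxxxx → 2-byte sequence.
Byte 1: 0xC2 = 11000010, payload 00010 (5 bits).
Byte 2: 0xBC = 10111100 (10xxxxxx ✓), payload 111100.
Concatenate: 00010111100 = 0xBC (11 bits → U+00BC).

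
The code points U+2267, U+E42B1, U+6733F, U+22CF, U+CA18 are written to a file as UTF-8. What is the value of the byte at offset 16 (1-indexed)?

1-indexed offset 16 is 0-indexed offset 15.
U+2267 → 3-byte form E2 89 A7 at offsets 0–2.
U+E42B1 → 4-byte form F3 A4 8A B1 at offsets 3–6.
U+6733F → 4-byte form F1 A7 8C BF at offsets 7–10.
U+22CF → 3-byte form E2 8B 8F at offsets 11–13.
U+CA18 → 3-byte form EC A8 98 at offsets 14–16.
Offset 15 falls in char 5's range; it's byte 2 of EC A8 98 = 0xA8.

0xA8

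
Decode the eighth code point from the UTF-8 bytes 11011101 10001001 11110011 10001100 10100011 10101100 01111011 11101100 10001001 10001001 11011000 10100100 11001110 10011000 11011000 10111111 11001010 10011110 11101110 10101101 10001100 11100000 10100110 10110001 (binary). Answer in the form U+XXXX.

U+029E

Offset 0: leading byte 0xDD = 11011101 → 2-byte char #1 = DD 89.
Offset 2: leading byte 0xF3 = 11110011 → 4-byte char #2 = F3 8C A3 AC.
Offset 6: leading byte 0x7B = 01111011 → 1-byte char #3 = 7B.
Offset 7: leading byte 0xEC = 11101100 → 3-byte char #4 = EC 89 89.
Offset 10: leading byte 0xD8 = 11011000 → 2-byte char #5 = D8 A4.
Offset 12: leading byte 0xCE = 11001110 → 2-byte char #6 = CE 98.
Offset 14: leading byte 0xD8 = 11011000 → 2-byte char #7 = D8 BF.
Offset 16: leading byte 0xCA = 11001010 → 2-byte char #8 = CA 9E.
Leading byte 0xCA = 11001010 matches 110xxxxx → 2-byte sequence.
Byte 1: 0xCA = 11001010, payload 01010 (5 bits).
Byte 2: 0x9E = 10011110 (10xxxxxx ✓), payload 011110.
Concatenate: 01010011110 = 0x29E (11 bits → U+029E).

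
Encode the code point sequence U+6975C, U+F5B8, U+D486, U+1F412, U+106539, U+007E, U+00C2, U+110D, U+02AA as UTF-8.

F1 A9 9D 9C EF 96 B8 ED 92 86 F0 9F 90 92 F4 86 94 B9 7E C3 82 E1 84 8D CA AA

U+6975C: 4-byte form → F1 A9 9D 9C.
U+F5B8: 3-byte form → EF 96 B8.
U+D486: 3-byte form → ED 92 86.
U+1F412: 4-byte form → F0 9F 90 92.
U+106539: 4-byte form → F4 86 94 B9.
U+007E: 1-byte form → 7E.
U+00C2: 2-byte form → C3 82.
U+110D: 3-byte form → E1 84 8D.
U+02AA: 2-byte form → CA AA.
Concatenated (26 bytes): F1 A9 9D 9C EF 96 B8 ED 92 86 F0 9F 90 92 F4 86 94 B9 7E C3 82 E1 84 8D CA AA.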